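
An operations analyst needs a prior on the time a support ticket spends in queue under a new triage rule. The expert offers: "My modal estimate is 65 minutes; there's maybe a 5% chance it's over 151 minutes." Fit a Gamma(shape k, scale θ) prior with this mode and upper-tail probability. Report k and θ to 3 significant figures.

k ≈ 4.85, θ ≈ 16.9

Gamma(k,θ) with k>1 has mode (k−1)θ, so θ = 65/(k−1).
Need P(X < 151) = 0.95 with θ tied to k this way. Start at k = 2, θ = 65: P(X<151) ≈ 0.674.
Too low — raise k to concentrate. Iterating converges to k ≈ 4.85.
Then θ = 65/(4.85−1) ≈ 16.9.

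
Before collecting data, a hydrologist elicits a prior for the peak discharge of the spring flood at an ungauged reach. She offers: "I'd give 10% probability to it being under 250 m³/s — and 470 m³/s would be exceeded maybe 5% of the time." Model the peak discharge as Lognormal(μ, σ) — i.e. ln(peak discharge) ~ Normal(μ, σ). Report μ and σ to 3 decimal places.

μ ≈ 5.798, σ ≈ 0.216

If T ~ Lognormal(μ,σ) then ln T ~ Normal(μ,σ), so the p-quantile of ln T is μ + z_p·σ.
ln(250) = 5.521 and ln(470) = 6.153; z_{0.1} = -1.282, z_{0.95} = 1.645.
σ = (6.153 − 5.521)/(1.645 − (-1.282)) = 0.216.
μ = 5.521 − (-1.282)·0.216 = 5.798.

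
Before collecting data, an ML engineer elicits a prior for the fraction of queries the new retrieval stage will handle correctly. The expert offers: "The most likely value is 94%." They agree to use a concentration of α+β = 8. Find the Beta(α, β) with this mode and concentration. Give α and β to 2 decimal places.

α = 6.64, β = 1.36

For α,β > 1 the Beta mode is (α−1)/(α+β−2). With α+β = 8, the mode is (α−1)/6.
Set (α−1)/6 = 0.94 → α = 1 + 0.94·6 = 6.64.
β = 8 − α = 1.36.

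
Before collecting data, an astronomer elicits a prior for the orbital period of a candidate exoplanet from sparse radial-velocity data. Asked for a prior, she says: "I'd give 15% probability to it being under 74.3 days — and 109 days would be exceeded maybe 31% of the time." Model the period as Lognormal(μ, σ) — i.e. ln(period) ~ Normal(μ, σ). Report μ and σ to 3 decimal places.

μ ≈ 4.567, σ ≈ 0.250

If T ~ Lognormal(μ,σ) then ln T ~ Normal(μ,σ), so the p-quantile of ln T is μ + z_p·σ.
ln(74.3) = 4.308 and ln(109) = 4.691; z_{0.15} = -1.036, z_{0.69} = 0.4959.
σ = (4.691 − 4.308)/(0.4959 − (-1.036)) = 0.250.
μ = 4.308 − (-1.036)·0.250 = 4.567.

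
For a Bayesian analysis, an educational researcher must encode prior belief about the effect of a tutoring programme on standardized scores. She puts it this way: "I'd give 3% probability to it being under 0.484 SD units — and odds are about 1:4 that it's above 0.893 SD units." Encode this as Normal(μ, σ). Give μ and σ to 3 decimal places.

μ = 0.767, σ = 0.150

For Normal(μ,σ), the p-quantile is μ + z_p·σ. Here z_{0.03} = -1.881, z_{0.8} = 0.8416.
So 0.484 = μ − 1.881σ and 0.893 = μ + 0.8416σ.
Subtracting: σ = (0.893 − 0.484)/(0.8416 − (-1.881)) = 0.150.
Then μ = 0.484 − (-1.881)·0.150 = 0.767.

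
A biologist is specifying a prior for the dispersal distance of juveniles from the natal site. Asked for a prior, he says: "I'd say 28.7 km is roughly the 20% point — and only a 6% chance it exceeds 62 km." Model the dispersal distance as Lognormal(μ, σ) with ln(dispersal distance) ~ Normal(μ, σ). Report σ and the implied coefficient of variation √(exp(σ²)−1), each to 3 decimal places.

σ ≈ 0.321, CV ≈ 0.330

If T ~ Lognormal(μ,σ) then ln T ~ Normal(μ,σ), so the p-quantile of ln T is μ + z_p·σ.
ln(28.7) = 3.357 and ln(62) = 4.127; z_{0.2} = -0.8416, z_{0.94} = 1.555.
σ = (4.127 − 3.357)/(1.555 − (-0.8416)) = 0.321.
μ = 3.357 − (-0.8416)·0.321 = 3.627.
CV = √(exp(σ²)−1) = √(exp(0.1033)−1) = 0.330.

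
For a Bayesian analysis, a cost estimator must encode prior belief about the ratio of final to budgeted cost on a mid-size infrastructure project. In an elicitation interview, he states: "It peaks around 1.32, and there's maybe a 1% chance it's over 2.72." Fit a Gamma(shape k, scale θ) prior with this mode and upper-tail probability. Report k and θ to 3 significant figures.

Gamma(k,θ) with k>1 has mode (k−1)θ, so θ = 1.32/(k−1).
Need P(X < 2.72) = 0.99 with θ tied to k this way. Start at k = 2, θ = 1.32: P(X<2.72) ≈ 0.610.
Too low — raise k to concentrate. Iterating converges to k ≈ 10.3.
Then θ = 1.32/(10.3−1) ≈ 0.141.

k ≈ 10.3, θ ≈ 0.141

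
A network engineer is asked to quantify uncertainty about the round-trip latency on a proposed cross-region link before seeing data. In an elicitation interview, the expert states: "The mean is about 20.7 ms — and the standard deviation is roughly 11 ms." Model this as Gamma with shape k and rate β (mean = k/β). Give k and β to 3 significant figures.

For Gamma(k, rate β): mean = k/β, variance = k/β², so CV = 1/√k.
CV = SD/mean = 11/20.7 = 0.5314, hence k = 1/CV² = 3.54.
Then β = k/mean = 3.54/20.7 = 0.171.

k ≈ 3.54, β ≈ 0.171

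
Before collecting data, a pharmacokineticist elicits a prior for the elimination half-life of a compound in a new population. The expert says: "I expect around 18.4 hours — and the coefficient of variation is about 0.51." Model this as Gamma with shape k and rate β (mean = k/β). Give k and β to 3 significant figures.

k ≈ 3.84, β ≈ 0.209

For Gamma(k, rate β): mean = k/β, variance = k/β², so CV = 1/√k.
CV = 0.51, hence k = 1/CV² = 3.84.
Then β = k/mean = 3.84/18.4 = 0.209.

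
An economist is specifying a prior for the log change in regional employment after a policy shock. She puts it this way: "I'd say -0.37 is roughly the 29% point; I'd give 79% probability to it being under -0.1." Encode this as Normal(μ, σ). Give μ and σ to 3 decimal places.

μ = -0.260, σ = 0.199

For Normal(μ,σ), the p-quantile is μ + z_p·σ. Here z_{0.29} = -0.5534, z_{0.79} = 0.8064.
So -0.37 = μ − 0.5534σ and -0.1 = μ + 0.8064σ.
Subtracting: σ = (-0.1 − -0.37)/(0.8064 − (-0.5534)) = 0.199.
Then μ = -0.37 − (-0.5534)·0.199 = -0.260.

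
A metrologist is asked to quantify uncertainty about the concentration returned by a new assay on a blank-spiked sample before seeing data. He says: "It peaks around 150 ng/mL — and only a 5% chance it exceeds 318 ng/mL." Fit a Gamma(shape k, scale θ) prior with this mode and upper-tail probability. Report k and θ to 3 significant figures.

k ≈ 5.89, θ ≈ 30.7

Gamma(k,θ) with k>1 has mode (k−1)θ, so θ = 150/(k−1).
Need P(X < 318) = 0.95 with θ tied to k this way. Start at k = 2, θ = 150: P(X<318) ≈ 0.626.
Too low — raise k to concentrate. Iterating converges to k ≈ 5.89.
Then θ = 150/(5.89−1) ≈ 30.7.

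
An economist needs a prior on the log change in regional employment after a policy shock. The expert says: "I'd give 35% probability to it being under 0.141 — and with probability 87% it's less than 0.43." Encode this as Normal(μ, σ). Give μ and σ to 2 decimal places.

For Normal(μ,σ), the p-quantile is μ + z_p·σ. Here z_{0.35} = -0.3853, z_{0.87} = 1.126.
So 0.141 = μ − 0.3853σ and 0.43 = μ + 1.126σ.
Subtracting: σ = (0.43 − 0.141)/(1.126 − (-0.3853)) = 0.19.
Then μ = 0.141 − (-0.3853)·0.19 = 0.21.

μ = 0.21, σ = 0.19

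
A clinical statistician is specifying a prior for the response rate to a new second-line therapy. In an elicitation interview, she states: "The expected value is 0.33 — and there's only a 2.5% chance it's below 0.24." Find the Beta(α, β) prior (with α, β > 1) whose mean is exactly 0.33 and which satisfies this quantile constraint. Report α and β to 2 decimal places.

α ≈ 31.65, β ≈ 64.27

With mean 0.33 fixed, write α = 0.33s, β = 0.67s where s = α+β.
Need P(θ < 0.24) = 0.025 under Beta(0.33s, 0.67s). Normal approximation: (q−m)/√(m(1−m)/s) ≈ z_{0.025} = -1.96, so s ≈ 0.33·0.67·(-1.96)²/(0.24−0.33)² = 104.9.
At s = 104.9: P(θ<0.24) ≈ 0.020. Adjusting to match 0.025 gives s ≈ 95.92.
So α = 0.33·95.92 ≈ 31.65, β = 0.67·95.92 ≈ 64.27.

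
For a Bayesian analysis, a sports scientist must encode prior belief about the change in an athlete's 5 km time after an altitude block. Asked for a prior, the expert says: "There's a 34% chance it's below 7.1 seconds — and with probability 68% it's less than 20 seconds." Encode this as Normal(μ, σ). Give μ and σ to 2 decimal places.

For Normal(μ,σ), the p-quantile is μ + z_p·σ. Here z_{0.34} = -0.4125, z_{0.68} = 0.4677.
So 7.1 = μ − 0.4125σ and 20 = μ + 0.4677σ.
Subtracting: σ = (20 − 7.1)/(0.4677 − (-0.4125)) = 14.66.
Then μ = 7.1 − (-0.4125)·14.66 = 13.15.

μ = 13.15, σ = 14.66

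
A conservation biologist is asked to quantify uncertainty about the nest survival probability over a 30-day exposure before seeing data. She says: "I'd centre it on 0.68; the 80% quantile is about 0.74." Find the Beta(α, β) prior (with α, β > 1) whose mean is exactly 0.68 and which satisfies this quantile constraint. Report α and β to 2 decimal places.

α ≈ 29.83, β ≈ 14.04

With mean 0.68 fixed, write α = 0.68s, β = 0.32s where s = α+β.
Need P(θ < 0.74) = 0.8 under Beta(0.68s, 0.32s). Normal approximation: (q−m)/√(m(1−m)/s) ≈ z_{0.8} = 0.842, so s ≈ 0.68·0.32·(0.842)²/(0.74−0.68)² = 42.8.
At s = 42.8: P(θ<0.74) ≈ 0.797. Adjusting to match 0.8 gives s ≈ 43.87.
So α = 0.68·43.87 ≈ 29.83, β = 0.32·43.87 ≈ 14.04.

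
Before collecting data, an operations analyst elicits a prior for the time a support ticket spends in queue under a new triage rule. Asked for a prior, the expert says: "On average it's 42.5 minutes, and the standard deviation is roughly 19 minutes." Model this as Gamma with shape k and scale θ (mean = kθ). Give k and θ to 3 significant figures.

k ≈ 5, θ ≈ 8.49

For Gamma(k, scale θ): mean = kθ, variance = kθ², so CV = 1/√k.
CV = SD/mean = 19/42.5 = 0.4471, hence k = 1/CV² = 5.
Then θ = mean/k = 42.5/5 = 8.49.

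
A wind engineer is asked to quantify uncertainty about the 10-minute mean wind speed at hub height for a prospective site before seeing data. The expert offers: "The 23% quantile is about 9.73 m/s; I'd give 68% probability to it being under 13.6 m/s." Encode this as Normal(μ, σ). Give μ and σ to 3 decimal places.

μ = 12.100, σ = 3.208

For Normal(μ,σ), the p-quantile is μ + z_p·σ. Here z_{0.23} = -0.7388, z_{0.68} = 0.4677.
So 9.73 = μ − 0.7388σ and 13.6 = μ + 0.4677σ.
Subtracting: σ = (13.6 − 9.73)/(0.4677 − (-0.7388)) = 3.208.
Then μ = 9.73 − (-0.7388)·3.208 = 12.100.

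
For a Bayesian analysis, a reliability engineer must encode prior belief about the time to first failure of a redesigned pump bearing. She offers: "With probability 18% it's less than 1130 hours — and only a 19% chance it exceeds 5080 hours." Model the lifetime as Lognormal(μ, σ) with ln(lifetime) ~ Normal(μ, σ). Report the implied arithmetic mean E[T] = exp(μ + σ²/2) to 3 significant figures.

If T ~ Lognormal(μ,σ) then ln T ~ Normal(μ,σ), so the p-quantile of ln T is μ + z_p·σ.
ln(1130) = 7.03 and ln(5080) = 8.533; z_{0.18} = -0.9154, z_{0.81} = 0.8779.
σ = (8.533 − 7.03)/(0.8779 − (-0.9154)) = 0.838.
μ = 7.03 − (-0.9154)·0.838 = 7.797.
E[T] = exp(μ + σ²/2) = exp(7.797 + 0.3513) = 3460 hours.

E[T] ≈ 3460 hours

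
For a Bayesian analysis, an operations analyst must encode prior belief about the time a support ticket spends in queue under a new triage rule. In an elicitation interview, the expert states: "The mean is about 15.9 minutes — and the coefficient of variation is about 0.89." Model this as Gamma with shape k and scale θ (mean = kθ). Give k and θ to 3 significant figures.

k ≈ 1.26, θ ≈ 12.6

For Gamma(k, scale θ): mean = kθ, variance = kθ², so CV = 1/√k.
CV = 0.89, hence k = 1/CV² = 1.26.
Then θ = mean/k = 15.9/1.26 = 12.6.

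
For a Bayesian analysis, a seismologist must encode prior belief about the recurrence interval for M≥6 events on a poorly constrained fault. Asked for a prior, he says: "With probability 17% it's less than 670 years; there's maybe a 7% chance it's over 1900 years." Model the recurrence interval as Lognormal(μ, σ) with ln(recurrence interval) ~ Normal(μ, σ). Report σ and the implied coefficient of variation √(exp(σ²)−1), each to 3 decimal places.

σ ≈ 0.429, CV ≈ 0.449

If T ~ Lognormal(μ,σ) then ln T ~ Normal(μ,σ), so the p-quantile of ln T is μ + z_p·σ.
ln(670) = 6.507 and ln(1900) = 7.55; z_{0.17} = -0.9542, z_{0.93} = 1.476.
σ = (7.55 − 6.507)/(1.476 − (-0.9542)) = 0.429.
μ = 6.507 − (-0.9542)·0.429 = 6.917.
CV = √(exp(σ²)−1) = √(exp(0.1840)−1) = 0.449.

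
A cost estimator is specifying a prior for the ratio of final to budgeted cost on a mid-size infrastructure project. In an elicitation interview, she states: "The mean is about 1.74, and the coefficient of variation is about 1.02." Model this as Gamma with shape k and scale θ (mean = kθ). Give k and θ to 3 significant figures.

For Gamma(k, scale θ): mean = kθ, variance = kθ², so CV = 1/√k.
CV = 1.02, hence k = 1/CV² = 0.961.
Then θ = mean/k = 1.74/0.961 = 1.81.

k ≈ 0.961, θ ≈ 1.81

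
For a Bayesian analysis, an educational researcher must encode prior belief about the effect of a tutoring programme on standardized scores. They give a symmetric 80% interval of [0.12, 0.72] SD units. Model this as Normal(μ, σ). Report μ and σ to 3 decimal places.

A symmetric 80% interval runs μ ± z·σ with z = 1.282.
Half-width = 0.3, so σ = 0.3/1.282 = 0.234.
μ is the interval midpoint, 0.420.

μ = 0.420, σ = 0.234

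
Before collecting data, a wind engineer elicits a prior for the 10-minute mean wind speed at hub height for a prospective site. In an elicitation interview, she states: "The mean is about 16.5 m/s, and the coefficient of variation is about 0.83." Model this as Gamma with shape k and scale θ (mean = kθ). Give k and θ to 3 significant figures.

For Gamma(k, scale θ): mean = kθ, variance = kθ², so CV = 1/√k.
CV = 0.83, hence k = 1/CV² = 1.45.
Then θ = mean/k = 16.5/1.45 = 11.4.

k ≈ 1.45, θ ≈ 11.4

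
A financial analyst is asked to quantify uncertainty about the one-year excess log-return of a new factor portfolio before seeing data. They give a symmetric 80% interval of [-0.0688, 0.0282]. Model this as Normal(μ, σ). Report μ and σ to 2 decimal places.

A symmetric 80% interval runs μ ± z·σ with z = 1.282.
Half-width = 0.0485, so σ = 0.0485/1.282 = 0.04.
μ is the interval midpoint, -0.02.

μ = -0.02, σ = 0.04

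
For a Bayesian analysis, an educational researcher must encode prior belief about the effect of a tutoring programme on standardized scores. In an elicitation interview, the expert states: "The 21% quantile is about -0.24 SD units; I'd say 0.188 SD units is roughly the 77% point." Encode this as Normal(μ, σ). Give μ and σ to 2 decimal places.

μ = -0.02, σ = 0.28

The p-quantile of Normal(μ,σ) is μ + z_p·σ, with z_{0.21} = -0.8064 and z_{0.77} = 0.7388.
Eliminate σ: μ = (z₂·x₁ − z₁·x₂)/(z₂ − z₁) = (0.7388·-0.24 − (-0.8064)·0.188)/1.545 = -0.02.
Then σ = (x₂ − x₁)/(z₂ − z₁) = (0.188 − -0.24)/1.545 = 0.28.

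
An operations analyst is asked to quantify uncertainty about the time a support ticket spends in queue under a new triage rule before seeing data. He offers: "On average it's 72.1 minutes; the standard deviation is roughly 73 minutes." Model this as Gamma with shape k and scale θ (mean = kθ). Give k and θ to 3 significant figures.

For Gamma(k, scale θ): mean = kθ, variance = kθ², so CV = 1/√k.
CV = SD/mean = 73/72.1 = 1.012, hence k = 1/CV² = 0.975.
Then θ = mean/k = 72.1/0.975 = 73.9.

k ≈ 0.975, θ ≈ 73.9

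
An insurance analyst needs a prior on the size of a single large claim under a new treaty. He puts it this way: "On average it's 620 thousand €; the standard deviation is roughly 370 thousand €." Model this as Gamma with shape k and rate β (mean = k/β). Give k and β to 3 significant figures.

For Gamma(k, rate β): mean = k/β, variance = k/β², so CV = 1/√k.
CV = SD/mean = 370/620 = 0.5968, hence k = 1/CV² = 2.81.
Then β = k/mean = 2.81/620 = 0.00453.

k ≈ 2.81, β ≈ 0.00453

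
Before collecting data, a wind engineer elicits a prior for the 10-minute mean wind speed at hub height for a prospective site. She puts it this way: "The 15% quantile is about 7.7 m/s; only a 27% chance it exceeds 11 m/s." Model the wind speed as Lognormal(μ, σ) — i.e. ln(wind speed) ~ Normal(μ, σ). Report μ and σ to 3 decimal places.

μ ≈ 2.265, σ ≈ 0.216

If T ~ Lognormal(μ,σ) then ln T ~ Normal(μ,σ), so the p-quantile of ln T is μ + z_p·σ.
ln(7.7) = 2.041 and ln(11) = 2.398; z_{0.15} = -1.036, z_{0.73} = 0.6128.
σ = (2.398 − 2.041)/(0.6128 − (-1.036)) = 0.216.
μ = 2.041 − (-1.036)·0.216 = 2.265.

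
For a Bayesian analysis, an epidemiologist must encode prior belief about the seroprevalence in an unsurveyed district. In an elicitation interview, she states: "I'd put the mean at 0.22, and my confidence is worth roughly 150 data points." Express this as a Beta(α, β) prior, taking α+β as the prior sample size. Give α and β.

α = 33, β = 117

Under the effective-sample-size interpretation, Beta(α, β) has prior mean α/(α+β) and prior sample size α+β.
So α+β = 150 and α/(α+β) = 0.22, giving α = 0.22·150 = 33 and β = 150 − 33 = 117.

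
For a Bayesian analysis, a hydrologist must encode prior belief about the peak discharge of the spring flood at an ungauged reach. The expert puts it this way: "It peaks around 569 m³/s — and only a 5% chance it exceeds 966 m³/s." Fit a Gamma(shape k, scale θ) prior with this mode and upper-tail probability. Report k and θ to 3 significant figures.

k ≈ 11, θ ≈ 57.1

Gamma(k,θ) with k>1 has mode (k−1)θ, so θ = 569/(k−1).
Need P(X < 966) = 0.95 with θ tied to k this way. Start at k = 2, θ = 569: P(X<966) ≈ 0.506.
Too low — raise k to concentrate. Iterating converges to k ≈ 11.
Then θ = 569/(11−1) ≈ 57.1.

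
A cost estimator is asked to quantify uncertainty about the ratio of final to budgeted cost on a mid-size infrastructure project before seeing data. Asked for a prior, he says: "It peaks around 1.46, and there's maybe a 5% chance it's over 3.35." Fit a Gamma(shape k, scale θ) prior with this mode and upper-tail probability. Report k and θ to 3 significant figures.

Gamma(k,θ) with k>1 has mode (k−1)θ, so θ = 1.46/(k−1).
Need P(X < 3.35) = 0.95 with θ tied to k this way. Start at k = 2, θ = 1.46: P(X<3.35) ≈ 0.668.
Too low — raise k to concentrate. Iterating converges to k ≈ 4.97.
Then θ = 1.46/(4.97−1) ≈ 0.367.

k ≈ 4.97, θ ≈ 0.367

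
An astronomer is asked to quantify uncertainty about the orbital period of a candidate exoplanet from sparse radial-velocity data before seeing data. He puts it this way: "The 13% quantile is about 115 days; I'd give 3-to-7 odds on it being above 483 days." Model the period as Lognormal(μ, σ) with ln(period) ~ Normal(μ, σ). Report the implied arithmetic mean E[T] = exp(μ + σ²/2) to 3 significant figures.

E[T] ≈ 447 days

If T ~ Lognormal(μ,σ) then ln T ~ Normal(μ,σ), so the p-quantile of ln T is μ + z_p·σ.
ln(115) = 4.745 and ln(483) = 6.18; z_{0.13} = -1.126, z_{0.7} = 0.5244.
σ = (6.18 − 4.745)/(0.5244 − (-1.126)) = 0.869.
μ = 4.745 − (-1.126)·0.869 = 5.724.
E[T] = exp(μ + σ²/2) = exp(5.724 + 0.3779) = 447 days.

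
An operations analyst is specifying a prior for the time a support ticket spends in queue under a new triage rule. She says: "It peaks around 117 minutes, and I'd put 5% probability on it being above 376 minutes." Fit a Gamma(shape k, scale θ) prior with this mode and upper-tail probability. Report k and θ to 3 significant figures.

Gamma(k,θ) with k>1 has mode (k−1)θ, so θ = 117/(k−1).
Need P(X < 376) = 0.95 with θ tied to k this way. Start at k = 2, θ = 117: P(X<376) ≈ 0.831.
Too low — raise k to concentrate. Iterating converges to k ≈ 2.92.
Then θ = 117/(2.92−1) ≈ 60.8.

k ≈ 2.92, θ ≈ 60.8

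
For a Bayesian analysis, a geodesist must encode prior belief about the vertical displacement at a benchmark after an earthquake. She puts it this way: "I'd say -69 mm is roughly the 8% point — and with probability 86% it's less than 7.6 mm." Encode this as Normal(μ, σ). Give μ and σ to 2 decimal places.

μ = -25.70, σ = 30.82

The p-quantile of Normal(μ,σ) is μ + z_p·σ, with z_{0.08} = -1.405 and z_{0.86} = 1.08.
Eliminate σ: μ = (z₂·x₁ − z₁·x₂)/(z₂ − z₁) = (1.08·-69 − (-1.405)·7.6)/2.485 = -25.70.
Then σ = (x₂ − x₁)/(z₂ − z₁) = (7.6 − -69)/2.485 = 30.82.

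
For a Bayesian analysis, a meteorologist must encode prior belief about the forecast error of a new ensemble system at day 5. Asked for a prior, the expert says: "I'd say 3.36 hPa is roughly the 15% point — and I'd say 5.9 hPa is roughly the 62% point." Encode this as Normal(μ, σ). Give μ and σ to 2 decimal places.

μ = 5.32, σ = 1.89

The p-quantile of Normal(μ,σ) is μ + z_p·σ, with z_{0.15} = -1.036 and z_{0.62} = 0.3055.
Eliminate σ: μ = (z₂·x₁ − z₁·x₂)/(z₂ − z₁) = (0.3055·3.36 − (-1.036)·5.9)/1.342 = 5.32.
Then σ = (x₂ − x₁)/(z₂ − z₁) = (5.9 − 3.36)/1.342 = 1.89.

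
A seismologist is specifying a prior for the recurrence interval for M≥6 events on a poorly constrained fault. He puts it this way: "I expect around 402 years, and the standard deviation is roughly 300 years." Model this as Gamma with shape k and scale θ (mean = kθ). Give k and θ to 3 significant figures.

k ≈ 1.8, θ ≈ 224

For Gamma(k, scale θ): mean = kθ, variance = kθ², so CV = 1/√k.
CV = SD/mean = 300/402 = 0.7463, hence k = 1/CV² = 1.8.
Then θ = mean/k = 402/1.8 = 224.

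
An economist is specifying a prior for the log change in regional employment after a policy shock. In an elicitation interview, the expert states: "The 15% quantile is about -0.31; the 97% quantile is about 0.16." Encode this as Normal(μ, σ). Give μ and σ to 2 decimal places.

μ = -0.14, σ = 0.16

For Normal(μ,σ), the p-quantile is μ + z_p·σ. Here z_{0.15} = -1.036, z_{0.97} = 1.881.
So -0.31 = μ − 1.036σ and 0.16 = μ + 1.881σ.
Subtracting: σ = (0.16 − -0.31)/(1.881 − (-1.036)) = 0.16.
Then μ = -0.31 − (-1.036)·0.16 = -0.14.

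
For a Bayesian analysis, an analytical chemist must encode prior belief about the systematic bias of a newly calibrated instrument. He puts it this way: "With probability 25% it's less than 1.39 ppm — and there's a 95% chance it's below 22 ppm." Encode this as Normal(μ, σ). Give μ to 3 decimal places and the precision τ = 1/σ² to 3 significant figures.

μ = 7.384, τ = 0.0127

The p-quantile of Normal(μ,σ) is μ + z_p·σ, with z_{0.25} = -0.6745 and z_{0.95} = 1.645.
Eliminate σ: μ = (z₂·x₁ − z₁·x₂)/(z₂ − z₁) = (1.645·1.39 − (-0.6745)·22)/2.319 = 7.384.
Then σ = (x₂ − x₁)/(z₂ − z₁) = (22 − 1.39)/2.319 = 8.886.
Precision τ = 1/σ² = 1/8.886² = 0.0127.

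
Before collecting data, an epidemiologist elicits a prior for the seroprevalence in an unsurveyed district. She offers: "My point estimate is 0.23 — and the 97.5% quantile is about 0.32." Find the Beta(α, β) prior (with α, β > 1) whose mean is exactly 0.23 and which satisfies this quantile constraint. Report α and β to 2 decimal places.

With mean 0.23 fixed, write α = 0.23s, β = 0.77s where s = α+β.
Need P(θ < 0.32) = 0.975 under Beta(0.23s, 0.77s). Normal approximation: (q−m)/√(m(1−m)/s) ≈ z_{0.975} = 1.96, so s ≈ 0.23·0.77·(1.96)²/(0.32−0.23)² = 84.0.
At s = 84.0: P(θ<0.32) ≈ 0.969. Adjusting to match 0.975 gives s ≈ 93.48.
So α = 0.23·93.48 ≈ 21.50, β = 0.77·93.48 ≈ 71.98.

α ≈ 21.50, β ≈ 71.98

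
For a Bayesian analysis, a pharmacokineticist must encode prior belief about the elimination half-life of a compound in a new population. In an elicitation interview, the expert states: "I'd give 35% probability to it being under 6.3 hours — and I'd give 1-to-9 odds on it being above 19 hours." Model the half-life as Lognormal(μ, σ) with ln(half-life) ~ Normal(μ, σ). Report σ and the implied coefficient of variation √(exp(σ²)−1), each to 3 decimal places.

σ ≈ 0.662, CV ≈ 0.742

If T ~ Lognormal(μ,σ) then ln T ~ Normal(μ,σ), so the p-quantile of ln T is μ + z_p·σ.
ln(6.3) = 1.841 and ln(19) = 2.944; z_{0.35} = -0.3853, z_{0.9} = 1.282.
σ = (2.944 − 1.841)/(1.282 − (-0.3853)) = 0.662.
μ = 1.841 − (-0.3853)·0.662 = 2.096.
CV = √(exp(σ²)−1) = √(exp(0.4386)−1) = 0.742.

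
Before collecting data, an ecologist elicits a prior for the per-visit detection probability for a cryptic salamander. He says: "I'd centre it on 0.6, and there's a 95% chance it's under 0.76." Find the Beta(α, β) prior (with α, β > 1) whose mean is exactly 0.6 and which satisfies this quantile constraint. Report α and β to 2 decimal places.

With mean 0.6 fixed, write α = 0.6s, β = 0.4s where s = α+β.
Need P(θ < 0.76) = 0.95 under Beta(0.6s, 0.4s). Normal approximation: (q−m)/√(m(1−m)/s) ≈ z_{0.95} = 1.64, so s ≈ 0.6·0.4·(1.64)²/(0.76−0.6)² = 25.4.
At s = 25.4: P(θ<0.76) ≈ 0.959. Adjusting to match 0.95 gives s ≈ 22.90.
So α = 0.6·22.90 ≈ 13.74, β = 0.4·22.90 ≈ 9.16.

α ≈ 13.74, β ≈ 9.16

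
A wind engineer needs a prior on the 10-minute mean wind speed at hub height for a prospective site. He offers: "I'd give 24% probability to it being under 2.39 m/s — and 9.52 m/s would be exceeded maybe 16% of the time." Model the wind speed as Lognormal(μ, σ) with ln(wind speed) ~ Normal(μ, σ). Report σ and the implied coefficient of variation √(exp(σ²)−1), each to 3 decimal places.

If T ~ Lognormal(μ,σ) then ln T ~ Normal(μ,σ), so the p-quantile of ln T is μ + z_p·σ.
ln(2.39) = 0.8713 and ln(9.52) = 2.253; z_{0.24} = -0.7063, z_{0.84} = 0.9945.
σ = (2.253 − 0.8713)/(0.9945 − (-0.7063)) = 0.813.
μ = 0.8713 − (-0.7063)·0.813 = 1.445.
CV = √(exp(σ²)−1) = √(exp(0.6604)−1) = 0.967.

σ ≈ 0.813, CV ≈ 0.967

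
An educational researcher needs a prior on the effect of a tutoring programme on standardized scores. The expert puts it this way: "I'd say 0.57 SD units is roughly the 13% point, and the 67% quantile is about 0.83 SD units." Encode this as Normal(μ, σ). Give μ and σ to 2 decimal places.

μ = 0.76, σ = 0.17

For Normal(μ,σ), the p-quantile is μ + z_p·σ. Here z_{0.13} = -1.126, z_{0.67} = 0.4399.
So 0.57 = μ − 1.126σ and 0.83 = μ + 0.4399σ.
Subtracting: σ = (0.83 − 0.57)/(0.4399 − (-1.126)) = 0.17.
Then μ = 0.57 − (-1.126)·0.17 = 0.76.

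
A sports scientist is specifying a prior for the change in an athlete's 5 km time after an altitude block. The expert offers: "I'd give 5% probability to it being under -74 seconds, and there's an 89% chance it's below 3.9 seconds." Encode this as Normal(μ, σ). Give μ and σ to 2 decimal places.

μ = -29.38, σ = 27.13

For Normal(μ,σ), the p-quantile is μ + z_p·σ. Here z_{0.05} = -1.645, z_{0.89} = 1.227.
So -74 = μ − 1.645σ and 3.9 = μ + 1.227σ.
Subtracting: σ = (3.9 − -74)/(1.227 − (-1.645)) = 27.13.
Then μ = -74 − (-1.645)·27.13 = -29.38.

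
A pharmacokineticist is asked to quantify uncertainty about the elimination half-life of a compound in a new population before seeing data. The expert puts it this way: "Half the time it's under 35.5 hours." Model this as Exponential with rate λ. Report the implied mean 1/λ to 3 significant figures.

Exponential median = ln 2 / λ, so λ = ln 2 / 35.5 = 0.0195.
Mean = 1/λ = 51.2 hours.

mean ≈ 51.2 hours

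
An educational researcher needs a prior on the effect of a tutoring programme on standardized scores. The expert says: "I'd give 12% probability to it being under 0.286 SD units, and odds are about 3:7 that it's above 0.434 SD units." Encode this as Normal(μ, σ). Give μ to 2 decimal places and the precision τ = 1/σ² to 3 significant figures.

μ = 0.39, τ = 132

For Normal(μ,σ), the p-quantile is μ + z_p·σ. Here z_{0.12} = -1.175, z_{0.7} = 0.5244.
So 0.286 = μ − 1.175σ and 0.434 = μ + 0.5244σ.
Subtracting: σ = (0.434 − 0.286)/(0.5244 − (-1.175)) = 0.09.
Then μ = 0.286 − (-1.175)·0.09 = 0.39.
Precision τ = 1/σ² = 1/0.08709² = 132.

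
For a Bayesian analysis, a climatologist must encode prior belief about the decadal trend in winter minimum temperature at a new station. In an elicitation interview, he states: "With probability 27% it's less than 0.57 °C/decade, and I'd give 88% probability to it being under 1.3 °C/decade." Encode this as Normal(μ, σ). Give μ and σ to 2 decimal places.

μ = 0.82, σ = 0.41

For Normal(μ,σ), the p-quantile is μ + z_p·σ. Here z_{0.27} = -0.6128, z_{0.88} = 1.175.
So 0.57 = μ − 0.6128σ and 1.3 = μ + 1.175σ.
Subtracting: σ = (1.3 − 0.57)/(1.175 − (-0.6128)) = 0.41.
Then μ = 0.57 − (-0.6128)·0.41 = 0.82.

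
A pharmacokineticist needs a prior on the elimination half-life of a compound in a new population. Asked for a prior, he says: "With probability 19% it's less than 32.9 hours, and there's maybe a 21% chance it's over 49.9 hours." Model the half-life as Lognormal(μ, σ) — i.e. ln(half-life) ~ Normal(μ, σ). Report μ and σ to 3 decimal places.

If T ~ Lognormal(μ,σ) then ln T ~ Normal(μ,σ), so the p-quantile of ln T is μ + z_p·σ.
ln(32.9) = 3.493 and ln(49.9) = 3.91; z_{0.19} = -0.8779, z_{0.79} = 0.8064.
σ = (3.91 − 3.493)/(0.8064 − (-0.8779)) = 0.247.
μ = 3.493 − (-0.8779)·0.247 = 3.711.

μ ≈ 3.711, σ ≈ 0.247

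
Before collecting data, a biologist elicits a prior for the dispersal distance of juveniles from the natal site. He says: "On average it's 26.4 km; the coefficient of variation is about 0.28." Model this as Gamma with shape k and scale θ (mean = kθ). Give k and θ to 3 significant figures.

k ≈ 12.8, θ ≈ 2.07

For Gamma(k, scale θ): mean = kθ, variance = kθ², so CV = 1/√k.
CV = 0.28, hence k = 1/CV² = 12.8.
Then θ = mean/k = 26.4/12.8 = 2.07.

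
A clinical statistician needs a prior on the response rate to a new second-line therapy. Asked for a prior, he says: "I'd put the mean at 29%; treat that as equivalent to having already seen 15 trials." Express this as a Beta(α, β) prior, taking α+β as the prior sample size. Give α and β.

Under the effective-sample-size interpretation, Beta(α, β) has prior mean α/(α+β) and prior sample size α+β.
So α+β = 15 and α/(α+β) = 0.29, giving α = 0.29·15 = 4.35 and β = 15 − 4.35 = 10.65.

α = 4.35, β = 10.65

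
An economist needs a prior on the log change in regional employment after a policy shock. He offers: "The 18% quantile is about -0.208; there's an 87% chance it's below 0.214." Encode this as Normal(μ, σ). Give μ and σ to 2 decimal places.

The p-quantile of Normal(μ,σ) is μ + z_p·σ, with z_{0.18} = -0.9154 and z_{0.87} = 1.126.
Eliminate σ: μ = (z₂·x₁ − z₁·x₂)/(z₂ − z₁) = (1.126·-0.208 − (-0.9154)·0.214)/2.042 = -0.02.
Then σ = (x₂ − x₁)/(z₂ − z₁) = (0.214 − -0.208)/2.042 = 0.21.

μ = -0.02, σ = 0.21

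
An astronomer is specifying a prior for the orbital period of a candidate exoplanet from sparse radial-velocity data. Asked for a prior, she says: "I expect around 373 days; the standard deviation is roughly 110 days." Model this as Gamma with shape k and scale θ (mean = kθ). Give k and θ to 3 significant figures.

For Gamma(k, scale θ): mean = kθ, variance = kθ², so CV = 1/√k.
CV = SD/mean = 110/373 = 0.2949, hence k = 1/CV² = 11.5.
Then θ = mean/k = 373/11.5 = 32.4.

k ≈ 11.5, θ ≈ 32.4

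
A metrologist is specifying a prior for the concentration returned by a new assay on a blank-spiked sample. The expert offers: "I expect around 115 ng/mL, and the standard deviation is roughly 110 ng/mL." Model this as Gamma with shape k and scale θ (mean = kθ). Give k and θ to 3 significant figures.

k ≈ 1.09, θ ≈ 105

For Gamma(k, scale θ): mean = kθ, variance = kθ², so CV = 1/√k.
CV = SD/mean = 110/115 = 0.9565, hence k = 1/CV² = 1.09.
Then θ = mean/k = 115/1.09 = 105.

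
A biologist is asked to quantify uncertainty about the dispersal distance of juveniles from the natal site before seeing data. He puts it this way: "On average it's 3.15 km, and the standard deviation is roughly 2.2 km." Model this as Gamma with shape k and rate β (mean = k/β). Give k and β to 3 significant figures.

k ≈ 2.05, β ≈ 0.651

For Gamma(k, rate β): mean = k/β, variance = k/β², so CV = 1/√k.
CV = SD/mean = 2.2/3.15 = 0.6984, hence k = 1/CV² = 2.05.
Then β = k/mean = 2.05/3.15 = 0.651.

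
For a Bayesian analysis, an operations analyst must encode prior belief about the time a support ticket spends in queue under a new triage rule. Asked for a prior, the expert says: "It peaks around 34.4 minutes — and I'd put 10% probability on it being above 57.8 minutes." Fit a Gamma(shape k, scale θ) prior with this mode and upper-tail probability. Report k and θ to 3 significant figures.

k ≈ 8.02, θ ≈ 4.9

Gamma(k,θ) with k>1 has mode (k−1)θ, so θ = 34.4/(k−1).
Need P(X < 57.8) = 0.9 with θ tied to k this way. Start at k = 2, θ = 34.4: P(X<57.8) ≈ 0.501.
Too low — raise k to concentrate. Iterating converges to k ≈ 8.02.
Then θ = 34.4/(8.02−1) ≈ 4.9.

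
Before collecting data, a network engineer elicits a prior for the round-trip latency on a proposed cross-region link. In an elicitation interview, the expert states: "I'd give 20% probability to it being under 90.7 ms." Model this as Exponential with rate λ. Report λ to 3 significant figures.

P(T < 90.7) = 1 − e^(−λ·90.7) = 0.2, so λ = −ln(1−0.2)/90.7 = −ln(0.8)/90.7 = 0.00246.

λ ≈ 0.00246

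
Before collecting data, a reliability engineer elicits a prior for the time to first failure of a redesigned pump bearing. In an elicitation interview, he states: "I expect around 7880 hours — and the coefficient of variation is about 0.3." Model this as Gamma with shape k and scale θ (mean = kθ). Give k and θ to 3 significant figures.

For Gamma(k, scale θ): mean = kθ, variance = kθ², so CV = 1/√k.
CV = 0.3, hence k = 1/CV² = 11.1.
Then θ = mean/k = 7880/11.1 = 709.

k ≈ 11.1, θ ≈ 709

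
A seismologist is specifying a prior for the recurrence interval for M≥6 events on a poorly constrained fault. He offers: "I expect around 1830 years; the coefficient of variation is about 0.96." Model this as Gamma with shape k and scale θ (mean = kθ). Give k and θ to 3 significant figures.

k ≈ 1.09, θ ≈ 1690

For Gamma(k, scale θ): mean = kθ, variance = kθ², so CV = 1/√k.
CV = 0.96, hence k = 1/CV² = 1.09.
Then θ = mean/k = 1830/1.09 = 1690.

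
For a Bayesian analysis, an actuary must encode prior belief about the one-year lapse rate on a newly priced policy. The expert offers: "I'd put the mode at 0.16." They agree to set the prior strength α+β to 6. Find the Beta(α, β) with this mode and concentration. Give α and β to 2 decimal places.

For α,β > 1 the Beta mode is (α−1)/(α+β−2). With α+β = 6, the mode is (α−1)/4.
Set (α−1)/4 = 0.16 → α = 1 + 0.16·4 = 1.64.
β = 6 − α = 4.36.

α = 1.64, β = 4.36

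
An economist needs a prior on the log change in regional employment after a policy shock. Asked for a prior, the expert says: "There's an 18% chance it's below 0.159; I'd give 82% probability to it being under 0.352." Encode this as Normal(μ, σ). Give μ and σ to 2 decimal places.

μ = 0.26, σ = 0.11

The p-quantile of Normal(μ,σ) is μ + z_p·σ, with z_{0.18} = -0.9154 and z_{0.82} = 0.9154.
Eliminate σ: μ = (z₂·x₁ − z₁·x₂)/(z₂ − z₁) = (0.9154·0.159 − (-0.9154)·0.352)/1.831 = 0.26.
Then σ = (x₂ − x₁)/(z₂ − z₁) = (0.352 − 0.159)/1.831 = 0.11.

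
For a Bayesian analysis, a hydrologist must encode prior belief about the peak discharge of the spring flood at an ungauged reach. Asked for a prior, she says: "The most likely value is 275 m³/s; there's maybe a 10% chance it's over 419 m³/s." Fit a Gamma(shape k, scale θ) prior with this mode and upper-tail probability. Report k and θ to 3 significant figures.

k ≈ 11.5, θ ≈ 26.2

Gamma(k,θ) with k>1 has mode (k−1)θ, so θ = 275/(k−1).
Need P(X < 419) = 0.9 with θ tied to k this way. Start at k = 2, θ = 275: P(X<419) ≈ 0.450.
Too low — raise k to concentrate. Iterating converges to k ≈ 11.5.
Then θ = 275/(11.5−1) ≈ 26.2.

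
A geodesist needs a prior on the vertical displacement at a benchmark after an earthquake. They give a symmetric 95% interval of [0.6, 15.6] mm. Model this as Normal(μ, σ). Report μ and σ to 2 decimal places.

μ = 8.10, σ = 3.83

A symmetric 95% interval runs μ ± z·σ with z = 1.96.
Half-width = 7.5, so σ = 7.5/1.96 = 3.83.
μ is the interval midpoint, 8.10.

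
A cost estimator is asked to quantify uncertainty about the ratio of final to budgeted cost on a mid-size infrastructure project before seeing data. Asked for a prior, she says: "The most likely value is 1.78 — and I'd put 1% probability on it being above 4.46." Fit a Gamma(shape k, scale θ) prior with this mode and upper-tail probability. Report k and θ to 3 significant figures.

k ≈ 6.56, θ ≈ 0.32

Gamma(k,θ) with k>1 has mode (k−1)θ, so θ = 1.78/(k−1).
Need P(X < 4.46) = 0.99 with θ tied to k this way. Start at k = 2, θ = 1.78: P(X<4.46) ≈ 0.714.
Too low — raise k to concentrate. Iterating converges to k ≈ 6.56.
Then θ = 1.78/(6.56−1) ≈ 0.32.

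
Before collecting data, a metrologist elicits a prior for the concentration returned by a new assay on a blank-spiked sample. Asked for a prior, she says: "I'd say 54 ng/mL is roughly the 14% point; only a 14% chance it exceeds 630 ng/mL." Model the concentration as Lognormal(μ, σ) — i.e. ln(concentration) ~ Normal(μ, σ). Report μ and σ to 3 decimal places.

If T ~ Lognormal(μ,σ) then ln T ~ Normal(μ,σ), so the p-quantile of ln T is μ + z_p·σ.
ln(54) = 3.989 and ln(630) = 6.446; z_{0.14} = -1.08, z_{0.86} = 1.08.
σ = (6.446 − 3.989)/(1.08 − (-1.08)) = 1.137.
μ = 3.989 − (-1.08)·1.137 = 5.217.

μ ≈ 5.217, σ ≈ 1.137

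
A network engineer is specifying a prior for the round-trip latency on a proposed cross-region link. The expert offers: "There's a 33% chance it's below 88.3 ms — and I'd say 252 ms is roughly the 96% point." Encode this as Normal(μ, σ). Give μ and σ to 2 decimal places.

μ = 121.17, σ = 74.73

For Normal(μ,σ), the p-quantile is μ + z_p·σ. Here z_{0.33} = -0.4399, z_{0.96} = 1.751.
So 88.3 = μ − 0.4399σ and 252 = μ + 1.751σ.
Subtracting: σ = (252 − 88.3)/(1.751 − (-0.4399)) = 74.73.
Then μ = 88.3 − (-0.4399)·74.73 = 121.17.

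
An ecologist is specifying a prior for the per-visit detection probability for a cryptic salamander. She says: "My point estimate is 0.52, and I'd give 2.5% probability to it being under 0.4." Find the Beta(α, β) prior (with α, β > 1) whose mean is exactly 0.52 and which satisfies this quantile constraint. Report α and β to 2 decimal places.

With mean 0.52 fixed, write α = 0.52s, β = 0.48s where s = α+β.
Need P(θ < 0.4) = 0.025 under Beta(0.52s, 0.48s). Normal approximation: (q−m)/√(m(1−m)/s) ≈ z_{0.025} = -1.96, so s ≈ 0.52·0.48·(-1.96)²/(0.4−0.52)² = 66.6.
At s = 66.6: P(θ<0.4) ≈ 0.024. Adjusting to match 0.025 gives s ≈ 65.78.
So α = 0.52·65.78 ≈ 34.21, β = 0.48·65.78 ≈ 31.58.

α ≈ 34.21, β ≈ 31.58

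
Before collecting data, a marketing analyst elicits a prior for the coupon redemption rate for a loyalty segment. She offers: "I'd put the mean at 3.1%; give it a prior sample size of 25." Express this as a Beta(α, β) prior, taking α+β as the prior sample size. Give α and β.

Under the effective-sample-size interpretation, Beta(α, β) has prior mean α/(α+β) and prior sample size α+β.
So α+β = 25 and α/(α+β) = 0.031, giving α = 0.031·25 = 0.775 and β = 25 − 0.775 = 24.225.

α = 0.775, β = 24.225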